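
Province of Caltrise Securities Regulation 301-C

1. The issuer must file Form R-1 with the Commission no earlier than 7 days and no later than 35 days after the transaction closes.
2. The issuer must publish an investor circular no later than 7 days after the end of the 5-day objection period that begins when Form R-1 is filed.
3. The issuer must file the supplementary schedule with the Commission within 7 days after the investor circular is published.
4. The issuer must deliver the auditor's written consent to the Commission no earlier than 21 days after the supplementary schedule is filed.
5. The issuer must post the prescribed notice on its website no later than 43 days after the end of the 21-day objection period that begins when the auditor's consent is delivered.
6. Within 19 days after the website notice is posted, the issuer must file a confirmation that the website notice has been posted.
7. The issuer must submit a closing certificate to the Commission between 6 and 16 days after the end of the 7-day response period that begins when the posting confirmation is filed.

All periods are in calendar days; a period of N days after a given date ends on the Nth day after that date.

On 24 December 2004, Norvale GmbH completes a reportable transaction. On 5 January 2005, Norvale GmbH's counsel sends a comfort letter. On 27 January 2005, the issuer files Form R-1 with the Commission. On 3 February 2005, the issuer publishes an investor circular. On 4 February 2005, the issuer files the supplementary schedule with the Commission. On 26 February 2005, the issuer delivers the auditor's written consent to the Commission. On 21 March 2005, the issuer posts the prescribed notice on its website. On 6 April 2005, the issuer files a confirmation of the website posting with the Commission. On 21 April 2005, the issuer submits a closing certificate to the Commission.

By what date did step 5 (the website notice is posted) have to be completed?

The auditor's consent is delivered on 26 February 2005; the 21-day objection period therefore ends 19 March 2005, and step 5 runs from that date. 43 days after 19 March 2005 is 1 May 2005.

1 May 2005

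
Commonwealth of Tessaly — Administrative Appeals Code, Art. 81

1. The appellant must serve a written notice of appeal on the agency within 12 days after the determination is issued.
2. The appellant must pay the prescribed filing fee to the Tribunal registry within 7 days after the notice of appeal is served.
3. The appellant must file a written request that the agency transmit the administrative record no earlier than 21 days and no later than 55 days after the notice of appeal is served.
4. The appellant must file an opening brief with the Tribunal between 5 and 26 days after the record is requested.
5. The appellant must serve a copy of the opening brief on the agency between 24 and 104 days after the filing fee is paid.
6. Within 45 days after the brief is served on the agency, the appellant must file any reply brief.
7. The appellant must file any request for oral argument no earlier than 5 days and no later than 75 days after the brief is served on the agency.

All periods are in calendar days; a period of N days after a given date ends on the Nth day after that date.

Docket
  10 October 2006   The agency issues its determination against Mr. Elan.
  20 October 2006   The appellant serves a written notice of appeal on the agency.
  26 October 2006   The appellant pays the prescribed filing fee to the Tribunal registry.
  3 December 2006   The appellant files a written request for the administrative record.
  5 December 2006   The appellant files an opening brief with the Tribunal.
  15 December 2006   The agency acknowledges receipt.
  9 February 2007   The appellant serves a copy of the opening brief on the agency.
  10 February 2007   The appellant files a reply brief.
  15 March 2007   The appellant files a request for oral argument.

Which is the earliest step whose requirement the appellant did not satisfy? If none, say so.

(1) due by 10 October 2006 + 12 days = 22 October 2006; 20 October 2006 is within that limit.
(2) due by 20 October 2006 + 7 days = 27 October 2006; done 26 October 2006 — timely.
(3) the permitted window runs from 20 October 2006 + 21 = 10 November 2006 to 20 October 2006 + 55 = 14 December 2006; done 3 December 2006 — within the window.
(4) the permitted window runs from 3 December 2006 + 5 = 8 December 2006 to 3 December 2006 + 26 = 29 December 2006; 5 December 2006 is 3 days too early.
The procedure was therefore not followed at step 4.

Step 4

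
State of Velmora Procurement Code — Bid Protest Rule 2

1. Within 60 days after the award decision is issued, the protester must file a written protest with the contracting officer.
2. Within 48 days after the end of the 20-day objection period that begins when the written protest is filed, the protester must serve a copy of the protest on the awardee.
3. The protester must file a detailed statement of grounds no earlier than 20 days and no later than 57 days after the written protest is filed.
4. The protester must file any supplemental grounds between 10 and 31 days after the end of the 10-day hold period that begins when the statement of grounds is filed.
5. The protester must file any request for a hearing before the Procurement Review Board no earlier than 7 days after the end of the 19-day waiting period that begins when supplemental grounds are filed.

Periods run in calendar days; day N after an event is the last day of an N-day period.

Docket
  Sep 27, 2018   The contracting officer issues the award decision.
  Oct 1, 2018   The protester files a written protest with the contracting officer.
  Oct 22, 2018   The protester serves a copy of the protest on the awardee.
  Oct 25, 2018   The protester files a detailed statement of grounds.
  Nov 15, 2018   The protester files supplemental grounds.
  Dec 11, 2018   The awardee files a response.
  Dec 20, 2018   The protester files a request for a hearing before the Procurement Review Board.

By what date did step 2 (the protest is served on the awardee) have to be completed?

Dec 8, 2018

The written protest is filed on Oct 1, 2018; the 20-day objection period therefore ends Oct 21, 2018, and step 2 runs from that date. 48 days after Oct 21, 2018 is Dec 8, 2018.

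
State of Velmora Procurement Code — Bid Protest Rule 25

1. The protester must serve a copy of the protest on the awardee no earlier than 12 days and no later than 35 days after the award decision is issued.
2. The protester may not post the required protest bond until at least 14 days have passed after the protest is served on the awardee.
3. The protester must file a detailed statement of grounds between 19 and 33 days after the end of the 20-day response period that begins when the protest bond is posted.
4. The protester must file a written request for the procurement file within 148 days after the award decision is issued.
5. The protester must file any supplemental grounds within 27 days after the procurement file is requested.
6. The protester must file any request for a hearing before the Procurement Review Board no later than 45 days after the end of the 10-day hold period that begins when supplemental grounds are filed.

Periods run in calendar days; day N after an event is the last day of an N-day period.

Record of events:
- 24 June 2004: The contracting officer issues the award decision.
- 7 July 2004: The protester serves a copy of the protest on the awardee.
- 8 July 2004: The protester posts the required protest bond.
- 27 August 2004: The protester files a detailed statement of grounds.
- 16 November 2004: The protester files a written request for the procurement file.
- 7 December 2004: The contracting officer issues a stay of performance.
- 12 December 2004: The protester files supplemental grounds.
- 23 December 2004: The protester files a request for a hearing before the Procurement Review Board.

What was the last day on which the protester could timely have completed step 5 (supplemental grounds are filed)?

13 December 2004

Step 5 runs from 16 November 2004, when the procurement file is requested. 27 days after 16 November 2004 is 13 December 2004.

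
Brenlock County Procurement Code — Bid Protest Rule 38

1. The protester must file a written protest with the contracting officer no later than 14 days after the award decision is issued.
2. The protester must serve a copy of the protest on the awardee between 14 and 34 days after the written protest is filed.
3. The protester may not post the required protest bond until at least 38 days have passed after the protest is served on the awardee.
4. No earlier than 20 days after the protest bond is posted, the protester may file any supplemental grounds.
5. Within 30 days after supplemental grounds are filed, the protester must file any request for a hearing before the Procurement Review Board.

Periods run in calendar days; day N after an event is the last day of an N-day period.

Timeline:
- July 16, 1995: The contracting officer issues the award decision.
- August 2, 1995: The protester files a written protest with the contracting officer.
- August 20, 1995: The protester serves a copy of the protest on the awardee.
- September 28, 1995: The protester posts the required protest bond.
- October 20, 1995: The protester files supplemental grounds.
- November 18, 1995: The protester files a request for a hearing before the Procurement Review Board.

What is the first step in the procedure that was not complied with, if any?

Step 1 — counting 14 days from July 16, 1995 (when the award decision is issued) gives a deadline of July 30, 1995; August 2, 1995 misses that deadline by 3 days.
Later steps need not be reached.

Step 1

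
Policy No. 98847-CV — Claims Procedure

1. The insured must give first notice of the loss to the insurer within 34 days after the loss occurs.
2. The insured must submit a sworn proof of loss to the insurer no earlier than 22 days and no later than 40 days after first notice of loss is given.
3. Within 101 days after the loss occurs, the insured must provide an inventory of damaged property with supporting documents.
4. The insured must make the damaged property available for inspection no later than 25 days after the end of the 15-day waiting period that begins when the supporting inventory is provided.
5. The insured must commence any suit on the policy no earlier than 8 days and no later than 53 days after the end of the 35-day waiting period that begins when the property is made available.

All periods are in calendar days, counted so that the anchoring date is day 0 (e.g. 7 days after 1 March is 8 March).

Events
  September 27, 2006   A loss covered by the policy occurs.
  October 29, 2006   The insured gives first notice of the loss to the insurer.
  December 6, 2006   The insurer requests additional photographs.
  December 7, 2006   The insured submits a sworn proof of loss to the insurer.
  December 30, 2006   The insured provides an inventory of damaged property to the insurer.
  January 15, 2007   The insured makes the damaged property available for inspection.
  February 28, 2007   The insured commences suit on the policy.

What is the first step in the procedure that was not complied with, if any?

None — every step was satisfied

Step 1: 34 days after September 27, 2006 (when the loss occurs) is October 31, 2006; completed October 29, 2006, before the deadline.
Step 2: the window is 22–40 days after October 29, 2006 (when first notice of loss is given), so November 20, 2006 through December 8, 2006; done December 7, 2006 — within the window.
Step 3: 101 days after September 27, 2006 (when the loss occurs) is January 6, 2007; completed December 30, 2006, before the deadline.
Step 4: 25 days after January 14, 2007 (end of the 15-day waiting period, which began when the supporting inventory is provided on December 30, 2006) is February 8, 2007; completed January 15, 2007, before the deadline.
Step 5: the window is 8–53 days after February 19, 2007 (end of the 35-day waiting period, which began when the property is made available on January 15, 2007), so February 27, 2007 through April 13, 2007; February 28, 2007 falls inside that range.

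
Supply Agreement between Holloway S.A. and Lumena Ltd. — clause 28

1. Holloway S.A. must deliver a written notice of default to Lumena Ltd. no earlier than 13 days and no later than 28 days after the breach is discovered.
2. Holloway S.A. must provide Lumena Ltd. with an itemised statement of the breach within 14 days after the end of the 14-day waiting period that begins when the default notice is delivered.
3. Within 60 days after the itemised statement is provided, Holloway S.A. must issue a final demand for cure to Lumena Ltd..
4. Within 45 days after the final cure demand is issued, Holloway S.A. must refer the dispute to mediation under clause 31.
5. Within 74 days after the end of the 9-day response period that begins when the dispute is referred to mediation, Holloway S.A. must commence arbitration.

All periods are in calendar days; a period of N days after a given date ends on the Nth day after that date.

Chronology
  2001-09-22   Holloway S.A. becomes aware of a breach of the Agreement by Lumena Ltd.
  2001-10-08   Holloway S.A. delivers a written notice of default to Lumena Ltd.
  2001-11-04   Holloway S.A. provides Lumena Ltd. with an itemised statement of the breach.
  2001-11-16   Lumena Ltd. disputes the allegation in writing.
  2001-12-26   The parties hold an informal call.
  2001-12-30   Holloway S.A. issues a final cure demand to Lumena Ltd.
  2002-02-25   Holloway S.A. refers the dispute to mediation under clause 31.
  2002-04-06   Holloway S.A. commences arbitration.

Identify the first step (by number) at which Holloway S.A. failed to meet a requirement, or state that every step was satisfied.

(1) the permitted window runs from 2001-09-22 + 13 = 2001-10-05 to 2001-09-22 + 28 = 2001-10-20; 2001-10-08 falls inside that range.
(2) due by 2001-10-22 + 14 days = 2001-11-05; completed 2001-11-04, before the deadline.
(3) due by 2001-11-04 + 60 days = 2002-01-03; 2001-12-30 is within that limit.
(4) due by 2001-12-30 + 45 days = 2002-02-13; done 2002-02-25 — 12 days late.

Step 4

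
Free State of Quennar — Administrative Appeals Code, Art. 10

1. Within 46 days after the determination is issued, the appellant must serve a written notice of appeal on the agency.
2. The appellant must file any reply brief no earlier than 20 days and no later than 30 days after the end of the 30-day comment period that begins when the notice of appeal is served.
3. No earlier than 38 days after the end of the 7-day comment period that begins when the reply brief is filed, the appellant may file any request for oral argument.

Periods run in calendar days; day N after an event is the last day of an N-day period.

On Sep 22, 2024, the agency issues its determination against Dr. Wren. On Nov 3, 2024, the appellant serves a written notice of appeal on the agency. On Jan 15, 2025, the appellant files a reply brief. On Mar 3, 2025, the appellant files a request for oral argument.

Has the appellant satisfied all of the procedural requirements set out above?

Step 1 — counting 46 days from Sep 22, 2024 (when the determination is issued) gives a deadline of Nov 7, 2024; Nov 3, 2024 is within that limit.
Step 2 — 20 and 30 days from Dec 3, 2024 (end of the 30-day comment period, which began when the notice of appeal is served on Nov 3, 2024) are Dec 23, 2024 and Jan 2, 2025 respectively; Jan 15, 2025 is 13 days past the end of the window.
The procedure was therefore not followed at step 2.

No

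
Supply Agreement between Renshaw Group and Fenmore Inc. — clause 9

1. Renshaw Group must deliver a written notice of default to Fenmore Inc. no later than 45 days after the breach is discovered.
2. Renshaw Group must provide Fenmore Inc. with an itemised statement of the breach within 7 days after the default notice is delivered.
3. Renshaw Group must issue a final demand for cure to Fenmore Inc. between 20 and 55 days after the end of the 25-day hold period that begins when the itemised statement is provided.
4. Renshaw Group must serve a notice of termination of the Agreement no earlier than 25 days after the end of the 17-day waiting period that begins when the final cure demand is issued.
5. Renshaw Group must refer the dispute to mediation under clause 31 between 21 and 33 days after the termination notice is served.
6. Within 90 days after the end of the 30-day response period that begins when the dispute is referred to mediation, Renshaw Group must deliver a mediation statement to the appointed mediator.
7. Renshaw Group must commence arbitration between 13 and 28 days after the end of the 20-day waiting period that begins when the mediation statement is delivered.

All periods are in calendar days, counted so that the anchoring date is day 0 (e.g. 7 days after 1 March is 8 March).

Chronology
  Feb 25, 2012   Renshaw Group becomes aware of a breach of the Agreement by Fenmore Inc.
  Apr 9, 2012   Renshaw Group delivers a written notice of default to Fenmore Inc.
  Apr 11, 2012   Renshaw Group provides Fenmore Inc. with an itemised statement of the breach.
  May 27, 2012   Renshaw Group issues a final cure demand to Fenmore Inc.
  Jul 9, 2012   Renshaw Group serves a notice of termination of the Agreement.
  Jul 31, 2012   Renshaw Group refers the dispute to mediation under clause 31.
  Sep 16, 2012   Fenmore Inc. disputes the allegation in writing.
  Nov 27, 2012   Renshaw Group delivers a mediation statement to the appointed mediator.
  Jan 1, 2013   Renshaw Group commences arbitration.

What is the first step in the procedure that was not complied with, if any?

None — every step was satisfied

Step 1 — counting 45 days from Feb 25, 2012 (when the breach is discovered) gives a deadline of Apr 10, 2012; done Apr 9, 2012 — timely.
Step 2 — counting 7 days from Apr 9, 2012 (when the default notice is delivered) gives a deadline of Apr 16, 2012; completed Apr 11, 2012, before the deadline.
Step 3 — 20 and 55 days from May 6, 2012 (end of the 25-day hold period, which began when the itemised statement is provided on Apr 11, 2012) are May 26, 2012 and Jun 30, 2012 respectively; May 27, 2012 falls inside that range.
Step 4 — must wait 25 days from Jun 13, 2012 (end of the 17-day waiting period, which began when the final cure demand is issued on May 27, 2012), so not before Jul 8, 2012; done Jul 9, 2012, after the minimum wait.
Step 5 — 21 and 33 days from Jul 9, 2012 (when the termination notice is served) are Jul 30, 2012 and Aug 11, 2012 respectively; done Jul 31, 2012, which is between those dates.
Step 6 — counting 90 days from Aug 30, 2012 (end of the 30-day response period, which began when the dispute is referred to mediation on Jul 31, 2012) gives a deadline of Nov 28, 2012; Nov 27, 2012 is within that limit.
Step 7 — 13 and 28 days from Dec 17, 2012 (end of the 20-day waiting period, which began when the mediation statement is delivered on Nov 27, 2012) are Dec 30, 2012 and Jan 14, 2013 respectively; Jan 1, 2013 falls inside that range.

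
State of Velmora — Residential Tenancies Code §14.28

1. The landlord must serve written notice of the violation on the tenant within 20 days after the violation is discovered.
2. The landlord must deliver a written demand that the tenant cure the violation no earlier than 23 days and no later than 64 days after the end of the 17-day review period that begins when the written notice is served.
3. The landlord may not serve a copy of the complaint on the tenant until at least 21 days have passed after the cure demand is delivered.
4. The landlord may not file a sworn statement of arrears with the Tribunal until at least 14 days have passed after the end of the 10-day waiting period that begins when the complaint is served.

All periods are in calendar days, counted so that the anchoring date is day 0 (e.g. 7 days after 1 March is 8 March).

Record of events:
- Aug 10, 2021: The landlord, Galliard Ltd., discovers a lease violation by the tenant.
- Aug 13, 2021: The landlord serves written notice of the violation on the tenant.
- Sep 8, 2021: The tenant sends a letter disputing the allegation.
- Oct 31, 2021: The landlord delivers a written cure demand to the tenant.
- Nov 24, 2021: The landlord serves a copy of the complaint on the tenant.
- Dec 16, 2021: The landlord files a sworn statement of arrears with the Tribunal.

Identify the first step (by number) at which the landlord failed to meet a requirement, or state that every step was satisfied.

Step 4

Step 1: 20 days after Aug 10, 2021 (when the violation is discovered) is Aug 30, 2021; Aug 13, 2021 is within that limit.
Step 2: the window is 23–64 days after Aug 30, 2021 (end of the 17-day review period, which began when the written notice is served on Aug 13, 2021), so Sep 22, 2021 through Nov 2, 2021; Oct 31, 2021 falls inside that range.
Step 3: the earliest permitted date is 21 days after Oct 31, 2021 (when the cure demand is delivered), i.e. Nov 21, 2021; done Nov 24, 2021 — permitted.
Step 4: the earliest permitted date is 14 days after Dec 4, 2021 (end of the 10-day waiting period, which began when the complaint is served on Nov 24, 2021), i.e. Dec 18, 2021; acted on Dec 16, 2021, 2 days prematurely.
That is the first point of non-compliance.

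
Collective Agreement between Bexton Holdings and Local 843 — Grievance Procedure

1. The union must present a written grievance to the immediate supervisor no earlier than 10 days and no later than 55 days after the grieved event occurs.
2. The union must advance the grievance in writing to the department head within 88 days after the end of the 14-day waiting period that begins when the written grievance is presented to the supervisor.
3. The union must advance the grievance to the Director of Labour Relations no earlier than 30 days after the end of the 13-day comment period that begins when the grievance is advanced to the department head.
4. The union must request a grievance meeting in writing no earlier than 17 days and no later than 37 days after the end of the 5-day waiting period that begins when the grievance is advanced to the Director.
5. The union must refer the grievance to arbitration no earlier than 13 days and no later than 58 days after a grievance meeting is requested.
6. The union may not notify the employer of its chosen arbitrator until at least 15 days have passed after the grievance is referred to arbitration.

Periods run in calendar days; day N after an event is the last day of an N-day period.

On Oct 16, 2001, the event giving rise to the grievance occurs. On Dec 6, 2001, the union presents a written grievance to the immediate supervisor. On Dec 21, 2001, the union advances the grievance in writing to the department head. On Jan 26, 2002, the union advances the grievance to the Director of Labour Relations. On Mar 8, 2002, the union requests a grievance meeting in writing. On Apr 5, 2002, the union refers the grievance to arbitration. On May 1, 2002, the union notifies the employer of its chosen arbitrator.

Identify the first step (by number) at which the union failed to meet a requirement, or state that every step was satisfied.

Step 3

(1) the permitted window runs from Oct 16, 2001 + 10 = Oct 26, 2001 to Oct 16, 2001 + 55 = Dec 10, 2001; done Dec 6, 2001 — within the window.
(2) due by Dec 20, 2001 + 88 days = Mar 18, 2002; done Dec 21, 2001 — timely.
(3) permitted from Jan 3, 2002 + 30 days = Feb 2, 2002 onward; acted on Jan 26, 2002, 7 days prematurely.
That is the first point of non-compliance.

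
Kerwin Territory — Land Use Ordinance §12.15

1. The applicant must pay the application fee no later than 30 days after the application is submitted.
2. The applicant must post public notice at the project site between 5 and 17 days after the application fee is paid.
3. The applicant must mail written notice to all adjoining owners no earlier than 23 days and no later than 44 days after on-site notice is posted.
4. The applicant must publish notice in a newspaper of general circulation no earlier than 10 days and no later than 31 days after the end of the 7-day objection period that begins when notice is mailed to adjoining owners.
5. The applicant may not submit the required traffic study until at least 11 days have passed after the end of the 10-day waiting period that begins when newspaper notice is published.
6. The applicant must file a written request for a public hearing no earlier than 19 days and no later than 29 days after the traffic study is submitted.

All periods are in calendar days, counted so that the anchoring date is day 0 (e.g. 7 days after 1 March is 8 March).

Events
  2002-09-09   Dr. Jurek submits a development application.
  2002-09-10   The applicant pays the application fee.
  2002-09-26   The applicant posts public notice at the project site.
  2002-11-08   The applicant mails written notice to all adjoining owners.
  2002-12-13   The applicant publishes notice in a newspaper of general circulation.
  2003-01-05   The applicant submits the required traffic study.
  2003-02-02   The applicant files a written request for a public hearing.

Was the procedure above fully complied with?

Step 1: 30 days after 2002-09-09 (when the application is submitted) is 2002-10-09; 2002-09-10 is within that limit.
Step 2: the window is 5–17 days after 2002-09-10 (when the application fee is paid), so 2002-09-15 through 2002-09-27; 2002-09-26 falls inside that range.
Step 3: the window is 23–44 days after 2002-09-26 (when on-site notice is posted), so 2002-10-19 through 2002-11-09; 2002-11-08 falls inside that range.
Step 4: the window is 10–31 days after 2002-11-15 (end of the 7-day objection period, which began when notice is mailed to adjoining owners on 2002-11-08), so 2002-11-25 through 2002-12-16; done 2002-12-13, which is between those dates.
Step 5: the earliest permitted date is 11 days after 2002-12-23 (end of the 10-day waiting period, which began when newspaper notice is published on 2002-12-13), i.e. 2003-01-03; done 2003-01-05 — permitted.
Step 6: the window is 19–29 days after 2003-01-05 (when the traffic study is submitted), so 2003-01-24 through 2003-02-03; 2003-02-02 falls inside that range.

Yes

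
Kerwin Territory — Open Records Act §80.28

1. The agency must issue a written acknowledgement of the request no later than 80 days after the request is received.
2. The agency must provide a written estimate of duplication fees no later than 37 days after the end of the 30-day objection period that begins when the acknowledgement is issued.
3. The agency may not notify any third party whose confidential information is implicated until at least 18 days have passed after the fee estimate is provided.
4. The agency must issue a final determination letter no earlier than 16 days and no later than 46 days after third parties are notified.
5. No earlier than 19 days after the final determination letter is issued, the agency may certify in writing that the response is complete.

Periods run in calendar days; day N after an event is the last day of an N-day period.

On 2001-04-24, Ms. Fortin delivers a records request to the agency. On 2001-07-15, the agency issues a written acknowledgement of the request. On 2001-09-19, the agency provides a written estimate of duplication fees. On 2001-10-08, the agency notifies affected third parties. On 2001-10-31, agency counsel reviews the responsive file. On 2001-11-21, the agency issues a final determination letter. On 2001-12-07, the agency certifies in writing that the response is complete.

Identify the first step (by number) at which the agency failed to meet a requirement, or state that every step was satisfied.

Step 1

Step 1 — counting 80 days from 2001-04-24 (when the request is received) gives a deadline of 2001-07-13; not done until 2001-07-15, 2 days after the deadline.
No need to go further; step 1 was not satisfied.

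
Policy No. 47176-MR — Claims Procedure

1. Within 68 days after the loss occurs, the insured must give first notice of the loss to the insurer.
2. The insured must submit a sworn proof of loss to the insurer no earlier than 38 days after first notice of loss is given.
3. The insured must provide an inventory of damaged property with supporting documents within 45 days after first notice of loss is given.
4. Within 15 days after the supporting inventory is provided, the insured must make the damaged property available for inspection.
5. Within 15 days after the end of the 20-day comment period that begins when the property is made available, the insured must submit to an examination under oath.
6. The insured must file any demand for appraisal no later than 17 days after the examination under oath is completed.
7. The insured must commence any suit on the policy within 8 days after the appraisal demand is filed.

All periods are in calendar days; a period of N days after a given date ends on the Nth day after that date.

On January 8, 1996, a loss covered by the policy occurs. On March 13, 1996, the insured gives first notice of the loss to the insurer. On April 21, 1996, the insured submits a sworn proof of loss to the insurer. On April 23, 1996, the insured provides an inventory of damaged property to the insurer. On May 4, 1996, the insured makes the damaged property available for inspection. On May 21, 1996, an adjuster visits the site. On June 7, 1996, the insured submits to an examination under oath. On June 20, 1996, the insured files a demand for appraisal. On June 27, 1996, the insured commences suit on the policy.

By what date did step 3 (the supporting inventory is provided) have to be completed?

Step 3 runs from March 13, 1996, when first notice of loss is given. 45 days after March 13, 1996 is April 27, 1996.

April 27, 1996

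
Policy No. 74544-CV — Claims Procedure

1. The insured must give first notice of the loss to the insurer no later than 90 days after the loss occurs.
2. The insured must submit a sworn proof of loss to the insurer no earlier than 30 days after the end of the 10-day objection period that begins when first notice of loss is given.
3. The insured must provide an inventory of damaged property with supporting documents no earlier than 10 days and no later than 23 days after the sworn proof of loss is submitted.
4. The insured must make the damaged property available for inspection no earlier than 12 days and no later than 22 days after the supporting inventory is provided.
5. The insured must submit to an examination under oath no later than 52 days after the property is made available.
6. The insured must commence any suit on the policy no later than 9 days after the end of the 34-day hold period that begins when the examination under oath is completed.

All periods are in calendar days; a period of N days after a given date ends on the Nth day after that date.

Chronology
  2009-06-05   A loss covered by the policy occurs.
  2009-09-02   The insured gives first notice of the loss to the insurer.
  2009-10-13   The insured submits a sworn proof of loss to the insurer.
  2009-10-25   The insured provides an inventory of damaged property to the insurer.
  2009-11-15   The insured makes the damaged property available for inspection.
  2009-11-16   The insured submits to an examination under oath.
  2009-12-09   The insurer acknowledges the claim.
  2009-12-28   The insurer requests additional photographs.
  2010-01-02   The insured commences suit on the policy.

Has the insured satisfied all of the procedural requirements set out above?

No

(1) due by 2009-06-05 + 90 days = 2009-09-03; done 2009-09-02 — timely.
(2) permitted from 2009-09-12 + 30 days = 2009-10-12 onward; done 2009-10-13, after the minimum wait.
(3) the permitted window runs from 2009-10-13 + 10 = 2009-10-23 to 2009-10-13 + 23 = 2009-11-05; done 2009-10-25 — within the window.
(4) the permitted window runs from 2009-10-25 + 12 = 2009-11-06 to 2009-10-25 + 22 = 2009-11-16; done 2009-11-15 — within the window.
(5) due by 2009-11-15 + 52 days = 2010-01-06; done 2009-11-16 — timely.
(6) due by 2009-12-20 + 9 days = 2009-12-29; not done until 2010-01-02, 4 days after the deadline.
Later steps need not be reached.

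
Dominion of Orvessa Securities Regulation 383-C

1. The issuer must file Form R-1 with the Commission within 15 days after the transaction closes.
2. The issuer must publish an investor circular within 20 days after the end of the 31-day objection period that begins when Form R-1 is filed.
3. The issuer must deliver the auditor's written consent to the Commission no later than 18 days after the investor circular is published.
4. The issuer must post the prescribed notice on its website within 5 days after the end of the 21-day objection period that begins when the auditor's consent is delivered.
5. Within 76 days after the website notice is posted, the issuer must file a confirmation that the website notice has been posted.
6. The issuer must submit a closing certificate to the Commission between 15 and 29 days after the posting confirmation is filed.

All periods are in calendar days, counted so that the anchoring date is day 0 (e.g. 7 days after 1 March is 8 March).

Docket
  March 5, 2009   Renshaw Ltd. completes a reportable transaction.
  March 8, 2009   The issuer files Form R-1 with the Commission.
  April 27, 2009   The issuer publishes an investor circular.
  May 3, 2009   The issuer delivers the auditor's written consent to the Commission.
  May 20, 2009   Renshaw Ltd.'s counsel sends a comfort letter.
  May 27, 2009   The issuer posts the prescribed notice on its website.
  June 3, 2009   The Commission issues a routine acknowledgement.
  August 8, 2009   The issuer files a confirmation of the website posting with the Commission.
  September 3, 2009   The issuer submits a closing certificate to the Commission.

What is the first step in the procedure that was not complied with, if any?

Step 1: 15 days after March 5, 2009 (when the transaction closes) is March 20, 2009; done March 8, 2009 — timely.
Step 2: 20 days after April 8, 2009 (end of the 31-day objection period, which began when Form R-1 is filed on March 8, 2009) is April 28, 2009; completed April 27, 2009, before the deadline.
Step 3: 18 days after April 27, 2009 (when the investor circular is published) is May 15, 2009; done May 3, 2009 — timely.
Step 4: 5 days after May 24, 2009 (end of the 21-day objection period, which began when the auditor's consent is delivered on May 3, 2009) is May 29, 2009; May 27, 2009 is within that limit.
Step 5: 76 days after May 27, 2009 (when the website notice is posted) is August 11, 2009; August 8, 2009 is within that limit.
Step 6: the window is 15–29 days after August 8, 2009 (when the posting confirmation is filed), so August 23, 2009 through September 6, 2009; done September 3, 2009, which is between those dates.

None — every step was satisfied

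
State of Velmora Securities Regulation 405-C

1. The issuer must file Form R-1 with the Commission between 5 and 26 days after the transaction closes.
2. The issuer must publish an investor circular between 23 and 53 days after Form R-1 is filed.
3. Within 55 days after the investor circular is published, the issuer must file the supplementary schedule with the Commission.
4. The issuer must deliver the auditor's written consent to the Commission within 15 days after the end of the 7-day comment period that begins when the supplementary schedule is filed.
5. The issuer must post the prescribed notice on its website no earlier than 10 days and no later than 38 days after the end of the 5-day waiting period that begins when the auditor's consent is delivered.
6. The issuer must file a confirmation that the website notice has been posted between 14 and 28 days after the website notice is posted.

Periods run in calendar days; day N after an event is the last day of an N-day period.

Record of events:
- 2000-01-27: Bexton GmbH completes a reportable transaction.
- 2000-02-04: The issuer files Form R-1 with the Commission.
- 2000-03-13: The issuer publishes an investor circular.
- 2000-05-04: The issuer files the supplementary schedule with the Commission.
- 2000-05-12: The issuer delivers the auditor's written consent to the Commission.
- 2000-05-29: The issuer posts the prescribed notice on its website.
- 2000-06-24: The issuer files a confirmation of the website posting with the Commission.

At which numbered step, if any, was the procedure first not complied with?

Step 1: the window is 5–26 days after 2000-01-27 (when the transaction closes), so 2000-02-01 through 2000-02-22; done 2000-02-04, which is between those dates.
Step 2: the window is 23–53 days after 2000-02-04 (when Form R-1 is filed), so 2000-02-27 through 2000-03-28; 2000-03-13 falls inside that range.
Step 3: 55 days after 2000-03-13 (when the investor circular is published) is 2000-05-07; 2000-05-04 is within that limit.
Step 4: 15 days after 2000-05-11 (end of the 7-day comment period, which began when the supplementary schedule is filed on 2000-05-04) is 2000-05-26; 2000-05-12 is within that limit.
Step 5: the window is 10–38 days after 2000-05-17 (end of the 5-day waiting period, which began when the auditor's consent is delivered on 2000-05-12), so 2000-05-27 through 2000-06-24; done 2000-05-29 — within the window.
Step 6: the window is 14–28 days after 2000-05-29 (when the website notice is posted), so 2000-06-12 through 2000-06-26; done 2000-06-24, which is between those dates.

None — every step was satisfied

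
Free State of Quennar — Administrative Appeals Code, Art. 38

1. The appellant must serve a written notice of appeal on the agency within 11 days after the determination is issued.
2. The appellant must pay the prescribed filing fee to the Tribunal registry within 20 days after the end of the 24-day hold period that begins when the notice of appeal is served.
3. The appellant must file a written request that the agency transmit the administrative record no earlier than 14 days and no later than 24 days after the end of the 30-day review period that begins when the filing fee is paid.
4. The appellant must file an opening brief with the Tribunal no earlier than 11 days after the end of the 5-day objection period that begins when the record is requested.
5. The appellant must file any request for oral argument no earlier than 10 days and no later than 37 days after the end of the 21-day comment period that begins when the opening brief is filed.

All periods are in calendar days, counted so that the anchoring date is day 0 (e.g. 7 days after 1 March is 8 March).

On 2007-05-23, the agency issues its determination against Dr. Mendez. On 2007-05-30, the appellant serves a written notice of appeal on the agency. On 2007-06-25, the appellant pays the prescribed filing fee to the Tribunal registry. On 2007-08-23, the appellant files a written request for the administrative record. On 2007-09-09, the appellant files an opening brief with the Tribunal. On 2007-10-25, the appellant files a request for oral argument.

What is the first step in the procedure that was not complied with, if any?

Step 1 — counting 11 days from 2007-05-23 (when the determination is issued) gives a deadline of 2007-06-03; completed 2007-05-30, before the deadline.
Step 2 — counting 20 days from 2007-06-23 (end of the 24-day hold period, which began when the notice of appeal is served on 2007-05-30) gives a deadline of 2007-07-13; completed 2007-06-25, before the deadline.
Step 3 — 14 and 24 days from 2007-07-25 (end of the 30-day review period, which began when the filing fee is paid on 2007-06-25) are 2007-08-08 and 2007-08-18 respectively; 2007-08-23 is 5 days past the end of the window.
The procedure was therefore not followed at step 3.

Step 3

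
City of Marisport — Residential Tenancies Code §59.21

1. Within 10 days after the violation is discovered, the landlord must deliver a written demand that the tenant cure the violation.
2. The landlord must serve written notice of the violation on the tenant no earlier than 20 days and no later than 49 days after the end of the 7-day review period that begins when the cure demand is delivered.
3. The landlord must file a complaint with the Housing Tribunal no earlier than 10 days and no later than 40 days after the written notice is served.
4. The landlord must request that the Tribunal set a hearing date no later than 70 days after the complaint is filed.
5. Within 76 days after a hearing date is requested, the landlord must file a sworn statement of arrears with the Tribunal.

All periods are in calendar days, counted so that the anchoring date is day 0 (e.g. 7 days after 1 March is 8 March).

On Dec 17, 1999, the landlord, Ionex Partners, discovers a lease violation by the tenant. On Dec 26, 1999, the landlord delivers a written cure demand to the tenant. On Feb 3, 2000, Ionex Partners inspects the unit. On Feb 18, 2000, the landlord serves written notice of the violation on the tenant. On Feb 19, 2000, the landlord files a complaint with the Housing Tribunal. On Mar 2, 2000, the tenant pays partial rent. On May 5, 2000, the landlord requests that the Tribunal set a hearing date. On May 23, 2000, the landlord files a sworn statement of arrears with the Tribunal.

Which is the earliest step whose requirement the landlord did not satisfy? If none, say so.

Step 1: 10 days after Dec 17, 1999 (when the violation is discovered) is Dec 27, 1999; completed Dec 26, 1999, before the deadline.
Step 2: the window is 20–49 days after Jan 2, 2000 (end of the 7-day review period, which began when the cure demand is delivered on Dec 26, 1999), so Jan 22, 2000 through Feb 20, 2000; Feb 18, 2000 falls inside that range.
Step 3: the window is 10–40 days after Feb 18, 2000 (when the written notice is served), so Feb 28, 2000 through Mar 29, 2000; Feb 19, 2000 is 9 days too early.
No need to go further; step 3 was not satisfied.

Step 3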